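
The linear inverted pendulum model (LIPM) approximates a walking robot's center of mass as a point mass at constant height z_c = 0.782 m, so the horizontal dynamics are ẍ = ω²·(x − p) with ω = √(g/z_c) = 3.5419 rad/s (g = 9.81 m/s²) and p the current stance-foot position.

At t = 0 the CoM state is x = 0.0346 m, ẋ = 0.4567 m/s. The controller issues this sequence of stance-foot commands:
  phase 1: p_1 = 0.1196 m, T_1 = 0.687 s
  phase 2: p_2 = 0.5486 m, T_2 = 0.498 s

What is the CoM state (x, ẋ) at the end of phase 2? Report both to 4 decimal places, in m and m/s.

x = 0.7196, ẋ = 0.8776

phase 1: p=0.1196, T=0.687, ωT=2.433285, cosh=5.742004, sinh=5.654256; start (x,ẋ)=(0.034600, 0.456700) → end (x,ẋ)=(0.360601, 0.920095)
phase 2: p=0.5486, T=0.498, ωT=1.763866, cosh=3.003167, sinh=2.831786; start (x,ẋ)=(0.360601, 0.920095) → end (x,ẋ)=(0.719634, 0.877589)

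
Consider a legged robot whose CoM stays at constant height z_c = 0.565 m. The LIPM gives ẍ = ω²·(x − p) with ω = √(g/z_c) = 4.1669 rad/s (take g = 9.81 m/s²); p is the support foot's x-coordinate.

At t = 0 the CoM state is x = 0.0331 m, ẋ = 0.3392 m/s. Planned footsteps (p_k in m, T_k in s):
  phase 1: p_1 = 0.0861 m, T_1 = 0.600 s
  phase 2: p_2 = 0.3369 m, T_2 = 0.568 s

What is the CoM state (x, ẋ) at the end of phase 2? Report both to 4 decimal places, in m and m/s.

x = 0.8326, ẋ = 2.1678

phase 1: p=0.0861, T=0.600, ωT=2.500140, cosh=6.133137, sinh=6.051063; start (x,ẋ)=(0.033100, 0.339200) → end (x,ẋ)=(0.253621, 0.744009)
phase 2: p=0.3369, T=0.568, ωT=2.366799, cosh=5.378494, sinh=5.284713; start (x,ẋ)=(0.253621, 0.744009) → end (x,ẋ)=(0.832582, 2.167772)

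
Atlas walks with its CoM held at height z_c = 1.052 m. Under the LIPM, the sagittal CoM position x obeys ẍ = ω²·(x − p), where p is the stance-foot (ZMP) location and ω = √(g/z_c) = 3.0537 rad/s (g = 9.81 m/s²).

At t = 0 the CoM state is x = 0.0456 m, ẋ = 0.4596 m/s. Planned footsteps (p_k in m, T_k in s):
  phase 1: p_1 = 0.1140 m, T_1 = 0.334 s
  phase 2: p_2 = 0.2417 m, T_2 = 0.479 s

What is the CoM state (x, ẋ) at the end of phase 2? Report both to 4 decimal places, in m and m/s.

phase 1: p=0.1140, T=0.334, ωT=1.019936, cosh=1.566817, sinh=1.206199; start (x,ẋ)=(0.045600, 0.459600) → end (x,ẋ)=(0.188370, 0.468167)
phase 2: p=0.2417, T=0.479, ωT=1.462722, cosh=2.274651, sinh=2.043046; start (x,ẋ)=(0.188370, 0.468167) → end (x,ẋ)=(0.433615, 0.732197)

x = 0.4336, ẋ = 0.7322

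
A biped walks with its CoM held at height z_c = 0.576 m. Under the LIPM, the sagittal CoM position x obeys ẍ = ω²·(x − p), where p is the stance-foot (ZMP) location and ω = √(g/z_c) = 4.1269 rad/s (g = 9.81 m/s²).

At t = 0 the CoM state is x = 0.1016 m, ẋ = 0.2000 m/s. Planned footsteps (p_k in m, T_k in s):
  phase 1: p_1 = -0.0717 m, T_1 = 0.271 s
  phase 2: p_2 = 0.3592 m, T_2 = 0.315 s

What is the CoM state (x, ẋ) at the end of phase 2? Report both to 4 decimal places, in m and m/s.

phase 1: p=-0.0717, T=0.271, ωT=1.118390, cosh=1.693365, sinh=1.366559; start (x,ẋ)=(0.101600, 0.200000) → end (x,ẋ)=(0.287987, 1.316025)
phase 2: p=0.3592, T=0.315, ωT=1.299974, cosh=1.970869, sinh=1.698330; start (x,ẋ)=(0.287987, 1.316025) → end (x,ẋ)=(0.760428, 2.094592)

x = 0.7604, ẋ = 2.0946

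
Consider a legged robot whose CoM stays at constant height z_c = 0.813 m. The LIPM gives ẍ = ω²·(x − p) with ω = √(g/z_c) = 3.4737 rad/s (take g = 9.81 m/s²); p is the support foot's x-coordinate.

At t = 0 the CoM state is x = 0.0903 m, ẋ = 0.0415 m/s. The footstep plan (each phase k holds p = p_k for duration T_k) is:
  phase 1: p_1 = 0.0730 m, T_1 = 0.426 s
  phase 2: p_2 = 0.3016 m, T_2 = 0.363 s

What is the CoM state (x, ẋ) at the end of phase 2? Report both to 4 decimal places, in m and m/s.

phase 1: p=0.0730, T=0.426, ωT=1.479796, cosh=2.309867, sinh=2.082183; start (x,ẋ)=(0.090300, 0.041500) → end (x,ẋ)=(0.137836, 0.220988)
phase 2: p=0.3016, T=0.363, ωT=1.260953, cosh=1.906083, sinh=1.622700; start (x,ẋ)=(0.137836, 0.220988) → end (x,ẋ)=(0.092685, -0.501876)

x = 0.0927, ẋ = -0.5019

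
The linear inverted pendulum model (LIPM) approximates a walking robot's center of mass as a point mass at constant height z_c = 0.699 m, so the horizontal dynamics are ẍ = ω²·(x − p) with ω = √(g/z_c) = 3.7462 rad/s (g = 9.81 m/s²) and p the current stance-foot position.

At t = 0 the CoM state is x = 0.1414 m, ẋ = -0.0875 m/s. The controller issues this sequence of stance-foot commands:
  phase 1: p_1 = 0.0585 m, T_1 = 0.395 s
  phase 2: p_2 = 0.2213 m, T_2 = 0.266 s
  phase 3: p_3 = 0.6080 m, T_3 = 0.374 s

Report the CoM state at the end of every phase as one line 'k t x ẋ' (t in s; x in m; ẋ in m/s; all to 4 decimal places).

1 0.3950 0.2013 0.4445
2 0.6610 0.3294 0.5966
3 1.0350 0.3118 -0.7054

phase 1: p=0.0585, T=0.395, ωT=1.479749, cosh=2.309769, sinh=2.082074; start (x,ẋ)=(0.141400, -0.087500) → end (x,ẋ)=(0.201349, 0.444504)
phase 2: p=0.2213, T=0.266, ωT=0.996489, cosh=1.538964, sinh=1.169791; start (x,ẋ)=(0.201349, 0.444504) → end (x,ẋ)=(0.329397, 0.596645)
phase 3: p=0.6080, T=0.374, ωT=1.401079, cosh=2.152954, sinh=1.906623; start (x,ẋ)=(0.329397, 0.596645) → end (x,ẋ)=(0.311842, -0.705399)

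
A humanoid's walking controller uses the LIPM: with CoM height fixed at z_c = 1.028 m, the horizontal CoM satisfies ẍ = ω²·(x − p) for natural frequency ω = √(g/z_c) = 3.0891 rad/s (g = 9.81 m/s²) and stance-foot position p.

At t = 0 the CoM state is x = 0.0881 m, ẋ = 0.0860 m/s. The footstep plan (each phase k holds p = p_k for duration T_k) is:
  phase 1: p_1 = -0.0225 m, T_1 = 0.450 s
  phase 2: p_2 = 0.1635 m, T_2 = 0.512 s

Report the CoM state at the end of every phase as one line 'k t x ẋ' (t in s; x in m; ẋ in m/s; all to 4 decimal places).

1 0.4500 0.2657 0.8267
2 0.9620 1.0458 2.8306

phase 1: p=-0.0225, T=0.450, ωT=1.390095, cosh=2.132142, sinh=1.883090; start (x,ẋ)=(0.088100, 0.086000) → end (x,ẋ)=(0.265740, 0.826730)
phase 2: p=0.1635, T=0.512, ωT=1.581619, cosh=2.534233, sinh=2.328591; start (x,ẋ)=(0.265740, 0.826730) → end (x,ẋ)=(1.045796, 2.830563)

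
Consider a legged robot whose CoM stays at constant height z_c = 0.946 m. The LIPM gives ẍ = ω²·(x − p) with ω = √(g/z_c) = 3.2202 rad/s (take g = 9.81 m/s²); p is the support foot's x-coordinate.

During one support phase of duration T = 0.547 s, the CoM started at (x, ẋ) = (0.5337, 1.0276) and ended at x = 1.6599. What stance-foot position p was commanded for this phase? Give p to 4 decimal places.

ωT = 3.2202·0.547 = 1.761449; cosh(ωT) = 2.996332, sinh(ωT) = 2.824536
x(T) = p + (x₀−p)·cosh(ωT) + (ẋ₀/ω)·sinh(ωT) ⇒ p·(1 − cosh) = x(T) − x₀·cosh − (ẋ₀/ω)·sinh
numerator   = 1.6599 − (0.5337)·2.996332 − (1.0276/3.2202)·2.824536 = -0.840582
denominator = 1 − 2.996332 = -1.996332
p = -0.840582 / -1.996332 = 0.4211

p = 0.4211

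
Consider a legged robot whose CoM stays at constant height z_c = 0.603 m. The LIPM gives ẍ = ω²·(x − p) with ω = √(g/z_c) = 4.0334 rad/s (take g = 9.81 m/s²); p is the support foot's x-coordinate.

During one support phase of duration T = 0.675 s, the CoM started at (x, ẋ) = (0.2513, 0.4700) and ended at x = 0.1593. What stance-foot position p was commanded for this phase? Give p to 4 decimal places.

ωT = 4.0334·0.675 = 2.722545; cosh(ωT) = 7.642356, sinh(ωT) = 7.576649
x(T) = p + (x₀−p)·cosh(ωT) + (ẋ₀/ω)·sinh(ωT) ⇒ p·(1 − cosh) = x(T) − x₀·cosh − (ẋ₀/ω)·sinh
numerator   = 0.1593 − (0.2513)·7.642356 − (0.4700/4.0334)·7.576649 = -2.644108
denominator = 1 − 7.642356 = -6.642356
p = -2.644108 / -6.642356 = 0.3981

p = 0.3981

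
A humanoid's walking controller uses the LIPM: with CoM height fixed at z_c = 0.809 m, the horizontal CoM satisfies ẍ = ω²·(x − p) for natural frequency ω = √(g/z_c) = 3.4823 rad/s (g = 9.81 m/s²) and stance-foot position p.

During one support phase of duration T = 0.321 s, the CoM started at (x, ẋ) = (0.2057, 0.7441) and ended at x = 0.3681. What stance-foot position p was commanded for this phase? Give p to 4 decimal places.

p = 0.3925

ωT = 3.4823·0.321 = 1.117818; cosh(ωT) = 1.692584, sinh(ωT) = 1.365591
x(T) = p + (x₀−p)·cosh(ωT) + (ẋ₀/ω)·sinh(ωT) ⇒ p·(1 − cosh) = x(T) − x₀·cosh − (ẋ₀/ω)·sinh
numerator   = 0.3681 − (0.2057)·1.692584 − (0.7441/3.4823)·1.365591 = -0.271865
denominator = 1 − 1.692584 = -0.692584
p = -0.271865 / -0.692584 = 0.3925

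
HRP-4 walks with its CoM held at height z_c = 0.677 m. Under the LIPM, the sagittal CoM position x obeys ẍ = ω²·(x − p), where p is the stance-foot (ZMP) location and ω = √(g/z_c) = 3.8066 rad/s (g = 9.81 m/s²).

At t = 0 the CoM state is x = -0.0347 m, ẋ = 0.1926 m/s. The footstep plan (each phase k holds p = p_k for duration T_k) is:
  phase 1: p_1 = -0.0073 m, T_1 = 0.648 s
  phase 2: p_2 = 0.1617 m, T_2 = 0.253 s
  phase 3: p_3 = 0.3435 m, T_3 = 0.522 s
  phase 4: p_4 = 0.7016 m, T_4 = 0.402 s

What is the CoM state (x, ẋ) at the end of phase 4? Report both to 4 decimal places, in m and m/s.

phase 1: p=-0.0073, T=0.648, ωT=2.466677, cosh=5.934045, sinh=5.849179; start (x,ẋ)=(-0.034700, 0.192600) → end (x,ẋ)=(0.126054, 0.532823)
phase 2: p=0.1617, T=0.253, ωT=0.963070, cosh=1.500723, sinh=1.119003; start (x,ẋ)=(0.126054, 0.532823) → end (x,ẋ)=(0.264836, 0.647782)
phase 3: p=0.3435, T=0.522, ωT=1.987045, cosh=3.715525, sinh=3.578425; start (x,ẋ)=(0.264836, 0.647782) → end (x,ẋ)=(0.660176, 1.335322)
phase 4: p=0.7016, T=0.402, ωT=1.530253, cosh=2.417914, sinh=2.201433; start (x,ẋ)=(0.660176, 1.335322) → end (x,ẋ)=(1.373683, 2.881559)

x = 1.3737, ẋ = 2.8816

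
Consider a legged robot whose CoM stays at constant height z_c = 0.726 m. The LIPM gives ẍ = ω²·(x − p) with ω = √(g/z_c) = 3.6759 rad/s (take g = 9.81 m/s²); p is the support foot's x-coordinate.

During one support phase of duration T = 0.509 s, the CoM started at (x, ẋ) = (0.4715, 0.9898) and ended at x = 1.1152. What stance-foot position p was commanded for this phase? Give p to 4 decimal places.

ωT = 3.6759·0.509 = 1.871033; cosh(ωT) = 3.324484, sinh(ωT) = 3.170519
x(T) = p + (x₀−p)·cosh(ωT) + (ẋ₀/ω)·sinh(ωT) ⇒ p·(1 − cosh) = x(T) − x₀·cosh − (ẋ₀/ω)·sinh
numerator   = 1.1152 − (0.4715)·3.324484 − (0.9898/3.6759)·3.170519 = -1.306012
denominator = 1 − 3.324484 = -2.324484
p = -1.306012 / -2.324484 = 0.5619

p = 0.5619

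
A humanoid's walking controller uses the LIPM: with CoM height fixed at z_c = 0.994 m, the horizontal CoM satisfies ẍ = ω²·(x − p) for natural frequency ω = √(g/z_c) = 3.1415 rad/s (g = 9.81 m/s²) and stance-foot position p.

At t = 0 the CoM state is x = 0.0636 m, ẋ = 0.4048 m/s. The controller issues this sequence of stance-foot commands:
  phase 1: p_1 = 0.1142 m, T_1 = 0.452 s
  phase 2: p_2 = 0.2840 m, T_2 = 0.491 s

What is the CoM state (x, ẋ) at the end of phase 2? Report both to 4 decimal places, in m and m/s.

x = 0.6211, ẋ = 1.2023

phase 1: p=0.1142, T=0.452, ωT=1.419958, cosh=2.189335, sinh=1.947611; start (x,ẋ)=(0.063600, 0.404800) → end (x,ẋ)=(0.254380, 0.576651)
phase 2: p=0.2840, T=0.491, ωT=1.542477, cosh=2.445004, sinh=2.231153; start (x,ẋ)=(0.254380, 0.576651) → end (x,ẋ)=(0.621128, 1.202304)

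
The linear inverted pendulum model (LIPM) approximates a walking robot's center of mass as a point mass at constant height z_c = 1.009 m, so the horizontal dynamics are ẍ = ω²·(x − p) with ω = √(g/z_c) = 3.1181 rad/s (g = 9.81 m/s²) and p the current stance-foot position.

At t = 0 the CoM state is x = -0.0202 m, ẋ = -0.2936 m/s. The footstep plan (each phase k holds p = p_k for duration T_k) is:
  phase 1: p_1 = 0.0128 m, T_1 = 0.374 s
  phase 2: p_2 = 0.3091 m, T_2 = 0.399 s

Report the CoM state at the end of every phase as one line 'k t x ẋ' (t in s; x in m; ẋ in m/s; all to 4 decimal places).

phase 1: p=0.0128, T=0.374, ωT=1.166169, cosh=1.760616, sinh=1.449058; start (x,ẋ)=(-0.020200, -0.293600) → end (x,ẋ)=(-0.181743, -0.666021)
phase 2: p=0.3091, T=0.399, ωT=1.244122, cosh=1.879040, sinh=1.590846; start (x,ẋ)=(-0.181743, -0.666021) → end (x,ẋ)=(-0.953017, -3.686269)

1 0.3740 -0.1817 -0.6660
2 0.7730 -0.9530 -3.6863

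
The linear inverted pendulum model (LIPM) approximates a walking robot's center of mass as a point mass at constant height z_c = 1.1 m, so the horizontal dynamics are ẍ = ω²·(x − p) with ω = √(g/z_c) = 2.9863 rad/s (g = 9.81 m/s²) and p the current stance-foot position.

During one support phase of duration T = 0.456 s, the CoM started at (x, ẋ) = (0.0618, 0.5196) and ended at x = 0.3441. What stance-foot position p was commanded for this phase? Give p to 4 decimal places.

p = 0.0942

ωT = 2.9863·0.456 = 1.361753; cosh(ωT) = 2.079620, sinh(ωT) = 1.823409
x(T) = p + (x₀−p)·cosh(ωT) + (ẋ₀/ω)·sinh(ωT) ⇒ p·(1 − cosh) = x(T) − x₀·cosh − (ẋ₀/ω)·sinh
numerator   = 0.3441 − (0.0618)·2.079620 − (0.5196/2.9863)·1.823409 = -0.101684
denominator = 1 − 2.079620 = -1.079620
p = -0.101684 / -1.079620 = 0.0942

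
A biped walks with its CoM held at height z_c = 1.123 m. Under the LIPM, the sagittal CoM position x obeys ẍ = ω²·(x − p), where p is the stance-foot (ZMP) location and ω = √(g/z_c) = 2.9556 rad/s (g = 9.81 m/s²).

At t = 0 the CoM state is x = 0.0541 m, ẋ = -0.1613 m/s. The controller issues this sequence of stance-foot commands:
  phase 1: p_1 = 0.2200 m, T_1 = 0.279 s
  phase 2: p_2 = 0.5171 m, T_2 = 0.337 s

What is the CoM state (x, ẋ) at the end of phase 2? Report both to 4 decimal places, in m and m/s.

x = -0.6298, ẋ = -3.0122

phase 1: p=0.2200, T=0.279, ωT=0.824612, cosh=1.359701, sinh=0.921296; start (x,ẋ)=(0.054100, -0.161300) → end (x,ẋ)=(-0.055853, -0.671062)
phase 2: p=0.5171, T=0.337, ωT=0.996037, cosh=1.538436, sinh=1.169095; start (x,ẋ)=(-0.055853, -0.671062) → end (x,ẋ)=(-0.629793, -3.012158)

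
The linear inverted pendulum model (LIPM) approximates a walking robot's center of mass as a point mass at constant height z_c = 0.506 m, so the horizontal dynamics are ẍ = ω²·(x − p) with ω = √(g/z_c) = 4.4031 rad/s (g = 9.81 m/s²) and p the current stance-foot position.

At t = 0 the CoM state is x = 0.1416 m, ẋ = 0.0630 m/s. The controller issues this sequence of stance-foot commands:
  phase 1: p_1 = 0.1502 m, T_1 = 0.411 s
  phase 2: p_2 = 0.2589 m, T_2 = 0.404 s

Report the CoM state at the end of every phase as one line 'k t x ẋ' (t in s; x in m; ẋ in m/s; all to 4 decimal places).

1 0.4110 0.1658 0.0850
2 0.8150 0.0308 -0.9210

phase 1: p=0.1502, T=0.411, ωT=1.809674, cosh=3.136082, sinh=2.972374; start (x,ẋ)=(0.141600, 0.063000) → end (x,ẋ)=(0.165759, 0.085019)
phase 2: p=0.2589, T=0.404, ωT=1.778852, cosh=3.045944, sinh=2.877112; start (x,ẋ)=(0.165759, 0.085019) → end (x,ẋ)=(0.030751, -0.920969)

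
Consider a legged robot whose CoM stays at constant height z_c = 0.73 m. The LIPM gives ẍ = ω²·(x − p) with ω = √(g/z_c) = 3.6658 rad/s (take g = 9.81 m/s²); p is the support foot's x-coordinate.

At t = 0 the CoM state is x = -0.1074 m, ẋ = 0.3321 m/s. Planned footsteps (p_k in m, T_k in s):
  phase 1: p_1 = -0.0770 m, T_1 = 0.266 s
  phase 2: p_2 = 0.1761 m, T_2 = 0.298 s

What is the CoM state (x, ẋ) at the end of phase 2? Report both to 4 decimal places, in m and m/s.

phase 1: p=-0.0770, T=0.266, ωT=0.975103, cosh=1.514297, sinh=1.137143; start (x,ẋ)=(-0.107400, 0.332100) → end (x,ẋ)=(-0.020016, 0.376174)
phase 2: p=0.1761, T=0.298, ωT=1.092408, cosh=1.658427, sinh=1.323019; start (x,ẋ)=(-0.020016, 0.376174) → end (x,ẋ)=(-0.013380, -0.327291)

x = -0.0134, ẋ = -0.3273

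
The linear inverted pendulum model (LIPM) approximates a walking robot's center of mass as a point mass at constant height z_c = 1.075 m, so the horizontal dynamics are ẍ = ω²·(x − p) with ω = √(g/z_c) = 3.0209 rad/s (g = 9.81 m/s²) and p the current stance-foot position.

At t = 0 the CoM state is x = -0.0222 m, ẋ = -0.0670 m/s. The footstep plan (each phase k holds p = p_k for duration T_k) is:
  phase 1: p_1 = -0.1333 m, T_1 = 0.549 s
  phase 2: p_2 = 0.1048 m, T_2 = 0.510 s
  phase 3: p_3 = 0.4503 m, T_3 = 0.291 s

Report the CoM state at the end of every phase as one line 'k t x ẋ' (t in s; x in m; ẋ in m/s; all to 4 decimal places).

1 0.5490 0.1129 0.6670
2 1.0590 0.6161 1.6823
3 1.3500 1.2395 2.8746

phase 1: p=-0.1333, T=0.549, ωT=1.658474, cosh=2.720861, sinh=2.530431; start (x,ẋ)=(-0.022200, -0.067000) → end (x,ẋ)=(0.112866, 0.666971)
phase 2: p=0.1048, T=0.510, ωT=1.540659, cosh=2.440953, sinh=2.226713; start (x,ẋ)=(0.112866, 0.666971) → end (x,ẋ)=(0.616114, 1.682299)
phase 3: p=0.4503, T=0.291, ωT=0.879082, cosh=1.411926, sinh=0.996762; start (x,ẋ)=(0.616114, 1.682299) → end (x,ẋ)=(1.239500, 2.874565)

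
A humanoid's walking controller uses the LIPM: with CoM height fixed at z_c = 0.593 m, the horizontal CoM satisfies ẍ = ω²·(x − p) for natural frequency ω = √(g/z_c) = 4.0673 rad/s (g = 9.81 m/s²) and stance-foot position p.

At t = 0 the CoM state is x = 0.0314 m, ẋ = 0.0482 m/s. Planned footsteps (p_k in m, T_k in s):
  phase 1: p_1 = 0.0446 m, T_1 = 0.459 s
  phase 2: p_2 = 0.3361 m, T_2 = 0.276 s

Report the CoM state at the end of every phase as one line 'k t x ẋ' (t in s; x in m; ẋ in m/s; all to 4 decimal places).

phase 1: p=0.0446, T=0.459, ωT=1.866891, cosh=3.311379, sinh=3.156775; start (x,ẋ)=(0.031400, 0.048200) → end (x,ẋ)=(0.038300, -0.009874)
phase 2: p=0.3361, T=0.276, ωT=1.122575, cosh=1.699098, sinh=1.373657; start (x,ẋ)=(0.038300, -0.009874) → end (x,ẋ)=(-0.173227, -1.680610)

1 0.4590 0.0383 -0.0099
2 0.7350 -0.1732 -1.6806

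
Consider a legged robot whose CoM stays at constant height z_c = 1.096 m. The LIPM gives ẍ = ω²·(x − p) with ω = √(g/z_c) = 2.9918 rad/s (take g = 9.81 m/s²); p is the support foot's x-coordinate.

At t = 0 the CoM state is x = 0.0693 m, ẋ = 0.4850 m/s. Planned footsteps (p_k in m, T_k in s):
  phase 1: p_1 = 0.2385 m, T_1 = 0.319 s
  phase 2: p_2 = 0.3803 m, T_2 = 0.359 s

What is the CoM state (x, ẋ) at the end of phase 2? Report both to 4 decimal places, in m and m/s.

x = 0.0998, ẋ = -0.5639

phase 1: p=0.2385, T=0.319, ωT=0.954384, cosh=1.491060, sinh=1.106011; start (x,ẋ)=(0.069300, 0.485000) → end (x,ẋ)=(0.165508, 0.163288)
phase 2: p=0.3803, T=0.359, ωT=1.074056, cosh=1.634424, sinh=1.292804; start (x,ẋ)=(0.165508, 0.163288) → end (x,ẋ)=(0.099798, -0.563895)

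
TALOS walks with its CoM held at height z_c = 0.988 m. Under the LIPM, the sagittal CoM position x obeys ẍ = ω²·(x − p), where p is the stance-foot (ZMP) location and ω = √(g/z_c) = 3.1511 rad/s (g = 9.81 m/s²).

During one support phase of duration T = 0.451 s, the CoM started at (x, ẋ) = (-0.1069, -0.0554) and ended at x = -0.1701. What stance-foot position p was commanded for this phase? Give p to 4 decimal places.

ωT = 3.1511·0.451 = 1.421146; cosh(ωT) = 2.191651, sinh(ωT) = 1.950214
x(T) = p + (x₀−p)·cosh(ωT) + (ẋ₀/ω)·sinh(ωT) ⇒ p·(1 − cosh) = x(T) − x₀·cosh − (ẋ₀/ω)·sinh
numerator   = -0.1701 − (-0.1069)·2.191651 − (-0.0554/3.1511)·1.950214 = 0.098475
denominator = 1 − 2.191651 = -1.191651
p = 0.098475 / -1.191651 = -0.0826

p = -0.0826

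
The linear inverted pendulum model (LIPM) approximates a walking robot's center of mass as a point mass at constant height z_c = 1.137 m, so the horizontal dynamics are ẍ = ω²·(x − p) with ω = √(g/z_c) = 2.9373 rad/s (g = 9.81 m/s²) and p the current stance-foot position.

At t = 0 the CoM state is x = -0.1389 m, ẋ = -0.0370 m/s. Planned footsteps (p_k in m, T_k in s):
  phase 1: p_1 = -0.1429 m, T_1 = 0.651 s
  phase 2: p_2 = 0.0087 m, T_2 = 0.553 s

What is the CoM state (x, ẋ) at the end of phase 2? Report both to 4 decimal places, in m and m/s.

x = -0.5383, ẋ = -1.5204

phase 1: p=-0.1429, T=0.651, ωT=1.912182, cosh=3.457800, sinh=3.310042; start (x,ẋ)=(-0.138900, -0.037000) → end (x,ẋ)=(-0.170764, -0.089048)
phase 2: p=0.0087, T=0.553, ωT=1.624327, cosh=2.636023, sinh=2.438979; start (x,ẋ)=(-0.170764, -0.089048) → end (x,ẋ)=(-0.538312, -1.520416)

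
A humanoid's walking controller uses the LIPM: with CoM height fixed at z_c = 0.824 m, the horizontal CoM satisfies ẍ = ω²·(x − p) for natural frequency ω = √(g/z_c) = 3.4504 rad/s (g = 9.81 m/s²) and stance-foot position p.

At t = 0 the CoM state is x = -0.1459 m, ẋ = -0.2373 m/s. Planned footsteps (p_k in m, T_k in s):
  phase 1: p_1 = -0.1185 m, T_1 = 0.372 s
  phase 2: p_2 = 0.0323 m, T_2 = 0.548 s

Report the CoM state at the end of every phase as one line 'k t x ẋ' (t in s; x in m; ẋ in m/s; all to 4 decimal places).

1 0.3720 -0.2863 -0.6187
2 0.9200 -1.6276 -5.6547

phase 1: p=-0.1185, T=0.372, ωT=1.283549, cosh=1.943239, sinh=1.666187; start (x,ẋ)=(-0.145900, -0.237300) → end (x,ẋ)=(-0.286336, -0.618654)
phase 2: p=0.0323, T=0.548, ωT=1.890819, cosh=3.387871, sinh=3.236923; start (x,ẋ)=(-0.286336, -0.618654) → end (x,ẋ)=(-1.627575, -5.654663)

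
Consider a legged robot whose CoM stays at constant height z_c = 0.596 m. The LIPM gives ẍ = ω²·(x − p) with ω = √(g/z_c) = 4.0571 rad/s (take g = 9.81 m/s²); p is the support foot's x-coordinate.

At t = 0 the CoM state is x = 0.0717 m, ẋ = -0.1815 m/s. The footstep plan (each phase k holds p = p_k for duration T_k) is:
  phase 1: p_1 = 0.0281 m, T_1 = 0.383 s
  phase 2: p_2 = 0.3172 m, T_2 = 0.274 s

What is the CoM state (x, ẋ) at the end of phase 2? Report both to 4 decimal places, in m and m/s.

phase 1: p=0.0281, T=0.383, ωT=1.553869, cosh=2.470582, sinh=2.259154; start (x,ẋ)=(0.071700, -0.181500) → end (x,ẋ)=(0.034751, -0.048790)
phase 2: p=0.3172, T=0.274, ωT=1.111645, cosh=1.684186, sinh=1.355169; start (x,ẋ)=(0.034751, -0.048790) → end (x,ẋ)=(-0.174794, -1.635092)

x = -0.1748, ẋ = -1.6351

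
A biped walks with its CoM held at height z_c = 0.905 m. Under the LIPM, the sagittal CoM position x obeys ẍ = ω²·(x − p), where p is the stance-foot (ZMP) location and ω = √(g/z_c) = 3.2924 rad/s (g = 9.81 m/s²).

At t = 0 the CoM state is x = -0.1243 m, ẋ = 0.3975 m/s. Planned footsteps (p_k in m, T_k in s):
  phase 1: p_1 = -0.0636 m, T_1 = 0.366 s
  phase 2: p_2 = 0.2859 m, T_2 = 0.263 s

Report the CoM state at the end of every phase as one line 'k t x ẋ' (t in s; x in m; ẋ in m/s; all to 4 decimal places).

1 0.3660 0.0094 0.4193
2 0.6290 0.0236 -0.3041

phase 1: p=-0.0636, T=0.366, ωT=1.205018, cosh=1.818253, sinh=1.518567; start (x,ẋ)=(-0.124300, 0.397500) → end (x,ẋ)=(0.009373, 0.419272)
phase 2: p=0.2859, T=0.263, ωT=0.865901, cosh=1.398910, sinh=0.978238; start (x,ẋ)=(0.009373, 0.419272) → end (x,ẋ)=(0.023637, -0.304102)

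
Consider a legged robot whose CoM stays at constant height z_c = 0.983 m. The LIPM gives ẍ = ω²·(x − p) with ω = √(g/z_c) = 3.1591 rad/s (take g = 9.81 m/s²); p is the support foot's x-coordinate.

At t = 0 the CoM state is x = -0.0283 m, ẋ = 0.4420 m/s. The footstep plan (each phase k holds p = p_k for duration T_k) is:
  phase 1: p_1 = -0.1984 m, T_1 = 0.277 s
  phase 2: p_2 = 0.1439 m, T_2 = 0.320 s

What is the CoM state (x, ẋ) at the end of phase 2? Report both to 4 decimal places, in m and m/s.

phase 1: p=-0.1984, T=0.277, ωT=0.875071, cosh=1.407939, sinh=0.991106; start (x,ẋ)=(-0.028300, 0.442000) → end (x,ẋ)=(0.179759, 1.154893)
phase 2: p=0.1439, T=0.320, ωT=1.010912, cosh=1.555997, sinh=1.192110; start (x,ẋ)=(0.179759, 1.154893) → end (x,ẋ)=(0.635504, 1.932055)

x = 0.6355, ẋ = 1.9321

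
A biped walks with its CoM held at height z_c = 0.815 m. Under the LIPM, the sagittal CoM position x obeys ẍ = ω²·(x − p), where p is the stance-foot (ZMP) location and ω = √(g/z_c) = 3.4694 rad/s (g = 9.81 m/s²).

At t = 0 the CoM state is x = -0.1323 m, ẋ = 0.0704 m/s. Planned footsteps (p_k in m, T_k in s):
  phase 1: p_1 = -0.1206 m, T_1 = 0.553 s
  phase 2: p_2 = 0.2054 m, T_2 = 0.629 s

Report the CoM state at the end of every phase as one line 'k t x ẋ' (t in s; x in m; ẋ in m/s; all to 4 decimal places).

1 0.5530 -0.0937 0.1097
2 1.1820 -0.9990 -4.0492

phase 1: p=-0.1206, T=0.553, ωT=1.918578, cosh=3.479041, sinh=3.332226; start (x,ẋ)=(-0.132300, 0.070400) → end (x,ẋ)=(-0.093688, 0.109663)
phase 2: p=0.2054, T=0.629, ωT=2.182253, cosh=4.489522, sinh=4.376734; start (x,ẋ)=(-0.093688, 0.109663) → end (x,ẋ)=(-0.999021, -4.049215)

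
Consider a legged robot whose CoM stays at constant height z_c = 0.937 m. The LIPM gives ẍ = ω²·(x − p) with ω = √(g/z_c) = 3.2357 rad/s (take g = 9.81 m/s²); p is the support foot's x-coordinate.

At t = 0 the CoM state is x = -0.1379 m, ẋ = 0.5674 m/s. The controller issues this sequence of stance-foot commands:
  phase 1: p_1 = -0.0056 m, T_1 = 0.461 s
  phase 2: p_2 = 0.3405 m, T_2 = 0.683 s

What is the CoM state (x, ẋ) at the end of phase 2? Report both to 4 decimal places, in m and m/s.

x = -0.3875, ẋ = -2.2083

phase 1: p=-0.0056, T=0.461, ωT=1.491658, cosh=2.334728, sinh=2.109729; start (x,ẋ)=(-0.137900, 0.567400) → end (x,ẋ)=(0.055469, 0.421585)
phase 2: p=0.3405, T=0.683, ωT=2.209983, cosh=4.612632, sinh=4.502930; start (x,ẋ)=(0.055469, 0.421585) → end (x,ẋ)=(-0.387546, -2.208313)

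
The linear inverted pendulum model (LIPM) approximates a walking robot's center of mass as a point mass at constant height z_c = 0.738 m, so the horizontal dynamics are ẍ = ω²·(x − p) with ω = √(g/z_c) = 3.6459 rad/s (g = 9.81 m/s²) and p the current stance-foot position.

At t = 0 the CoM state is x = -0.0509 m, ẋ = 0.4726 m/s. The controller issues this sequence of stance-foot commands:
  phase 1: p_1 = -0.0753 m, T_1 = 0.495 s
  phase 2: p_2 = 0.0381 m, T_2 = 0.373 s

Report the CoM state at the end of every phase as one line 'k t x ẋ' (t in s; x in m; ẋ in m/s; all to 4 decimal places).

1 0.4950 0.3841 1.7382
2 0.8680 1.6241 5.9047

phase 1: p=-0.0753, T=0.495, ωT=1.804720, cosh=3.121396, sinh=2.956876; start (x,ẋ)=(-0.050900, 0.472600) → end (x,ẋ)=(0.384147, 1.738215)
phase 2: p=0.0381, T=0.373, ωT=1.359921, cosh=2.076283, sinh=1.819602; start (x,ẋ)=(0.384147, 1.738215) → end (x,ẋ)=(1.624103, 5.904734)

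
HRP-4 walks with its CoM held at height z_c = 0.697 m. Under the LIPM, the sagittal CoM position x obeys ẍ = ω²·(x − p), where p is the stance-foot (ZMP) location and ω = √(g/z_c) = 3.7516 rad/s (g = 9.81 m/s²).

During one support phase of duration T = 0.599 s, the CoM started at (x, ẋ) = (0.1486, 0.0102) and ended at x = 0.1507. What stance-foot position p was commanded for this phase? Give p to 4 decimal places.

p = 0.1514

ωT = 3.7516·0.599 = 2.247208; cosh(ωT) = 4.783490, sinh(ωT) = 4.677796
x(T) = p + (x₀−p)·cosh(ωT) + (ẋ₀/ω)·sinh(ωT) ⇒ p·(1 − cosh) = x(T) − x₀·cosh − (ẋ₀/ω)·sinh
numerator   = 0.1507 − (0.1486)·4.783490 − (0.0102/3.7516)·4.677796 = -0.572845
denominator = 1 − 4.783490 = -3.783490
p = -0.572845 / -3.783490 = 0.1514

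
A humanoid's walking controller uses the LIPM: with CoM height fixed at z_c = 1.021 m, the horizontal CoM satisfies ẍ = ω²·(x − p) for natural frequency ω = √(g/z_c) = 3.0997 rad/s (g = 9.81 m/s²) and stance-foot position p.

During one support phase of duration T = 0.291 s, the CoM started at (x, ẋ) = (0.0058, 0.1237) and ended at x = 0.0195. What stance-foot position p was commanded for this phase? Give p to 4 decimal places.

ωT = 3.0997·0.291 = 0.902013; cosh(ωT) = 1.435155, sinh(ωT) = 1.029403
x(T) = p + (x₀−p)·cosh(ωT) + (ẋ₀/ω)·sinh(ωT) ⇒ p·(1 − cosh) = x(T) − x₀·cosh − (ẋ₀/ω)·sinh
numerator   = 0.0195 − (0.0058)·1.435155 − (0.1237/3.0997)·1.029403 = -0.029904
denominator = 1 − 1.435155 = -0.435155
p = -0.029904 / -0.435155 = 0.0687

p = 0.0687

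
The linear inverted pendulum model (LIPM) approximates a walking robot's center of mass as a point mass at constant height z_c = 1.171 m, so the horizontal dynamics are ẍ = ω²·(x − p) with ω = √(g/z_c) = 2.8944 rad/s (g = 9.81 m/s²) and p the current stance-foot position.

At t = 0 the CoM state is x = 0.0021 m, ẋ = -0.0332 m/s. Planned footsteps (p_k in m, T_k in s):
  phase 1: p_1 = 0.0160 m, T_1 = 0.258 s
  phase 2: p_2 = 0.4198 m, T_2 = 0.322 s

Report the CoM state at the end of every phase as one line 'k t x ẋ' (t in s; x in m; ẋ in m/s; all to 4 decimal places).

1 0.2580 -0.0113 -0.0758
2 0.5800 -0.2406 -1.4501

phase 1: p=0.0160, T=0.258, ωT=0.746755, cosh=1.292022, sinh=0.818120; start (x,ẋ)=(0.002100, -0.033200) → end (x,ẋ)=(-0.011343, -0.075810)
phase 2: p=0.4198, T=0.322, ωT=0.931997, cosh=1.466671, sinh=1.072904; start (x,ẋ)=(-0.011343, -0.075810) → end (x,ẋ)=(-0.240647, -1.450067)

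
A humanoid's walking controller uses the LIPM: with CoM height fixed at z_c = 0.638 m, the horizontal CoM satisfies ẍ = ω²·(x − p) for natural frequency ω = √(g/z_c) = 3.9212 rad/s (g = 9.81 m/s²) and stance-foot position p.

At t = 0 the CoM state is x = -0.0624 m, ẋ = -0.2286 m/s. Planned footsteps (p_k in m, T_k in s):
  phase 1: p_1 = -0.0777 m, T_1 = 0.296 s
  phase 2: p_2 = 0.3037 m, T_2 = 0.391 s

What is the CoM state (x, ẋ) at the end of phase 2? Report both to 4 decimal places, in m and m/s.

phase 1: p=-0.0777, T=0.296, ωT=1.160675, cosh=1.752681, sinh=1.439407; start (x,ẋ)=(-0.062400, -0.228600) → end (x,ẋ)=(-0.134799, -0.314307)
phase 2: p=0.3037, T=0.391, ωT=1.533189, cosh=2.424387, sinh=2.208541; start (x,ẋ)=(-0.134799, -0.314307) → end (x,ẋ)=(-0.936419, -4.559462)

x = -0.9364, ẋ = -4.5595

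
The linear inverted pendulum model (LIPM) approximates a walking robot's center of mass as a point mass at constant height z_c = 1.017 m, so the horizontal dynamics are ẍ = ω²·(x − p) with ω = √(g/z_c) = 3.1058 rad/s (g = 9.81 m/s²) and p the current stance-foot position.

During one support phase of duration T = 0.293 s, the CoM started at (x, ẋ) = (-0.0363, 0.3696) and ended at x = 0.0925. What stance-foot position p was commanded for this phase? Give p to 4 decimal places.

ωT = 3.1058·0.293 = 0.909999; cosh(ωT) = 1.443423, sinh(ωT) = 1.040898
x(T) = p + (x₀−p)·cosh(ωT) + (ẋ₀/ω)·sinh(ωT) ⇒ p·(1 − cosh) = x(T) − x₀·cosh − (ẋ₀/ω)·sinh
numerator   = 0.0925 − (-0.0363)·1.443423 − (0.3696/3.1058)·1.040898 = 0.021026
denominator = 1 − 1.443423 = -0.443423
p = 0.021026 / -0.443423 = -0.0474

p = -0.0474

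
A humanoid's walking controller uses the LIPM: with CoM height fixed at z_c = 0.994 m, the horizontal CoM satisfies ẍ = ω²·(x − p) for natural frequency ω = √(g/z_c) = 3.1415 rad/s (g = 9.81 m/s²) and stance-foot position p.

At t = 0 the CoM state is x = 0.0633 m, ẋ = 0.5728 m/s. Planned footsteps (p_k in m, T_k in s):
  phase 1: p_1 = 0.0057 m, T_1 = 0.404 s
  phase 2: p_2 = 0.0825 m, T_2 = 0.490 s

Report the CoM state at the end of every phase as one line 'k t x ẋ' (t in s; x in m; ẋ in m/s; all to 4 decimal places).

1 0.4040 0.4150 1.3959
2 0.8940 1.8812 5.7258

phase 1: p=0.0057, T=0.404, ωT=1.269166, cosh=1.919475, sinh=1.638409; start (x,ẋ)=(0.063300, 0.572800) → end (x,ẋ)=(0.414998, 1.395946)
phase 2: p=0.0825, T=0.490, ωT=1.539335, cosh=2.438007, sinh=2.223483; start (x,ẋ)=(0.414998, 1.395946) → end (x,ẋ)=(1.881152, 5.725850)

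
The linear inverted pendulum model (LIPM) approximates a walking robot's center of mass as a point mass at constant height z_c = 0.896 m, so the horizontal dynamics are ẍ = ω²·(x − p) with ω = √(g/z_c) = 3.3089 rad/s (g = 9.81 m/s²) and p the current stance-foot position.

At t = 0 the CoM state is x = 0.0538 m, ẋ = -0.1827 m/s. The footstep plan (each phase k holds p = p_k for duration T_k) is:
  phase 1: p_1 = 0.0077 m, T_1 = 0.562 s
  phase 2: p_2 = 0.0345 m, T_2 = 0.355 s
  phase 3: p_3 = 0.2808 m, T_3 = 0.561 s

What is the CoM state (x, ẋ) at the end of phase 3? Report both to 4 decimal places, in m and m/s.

phase 1: p=0.0077, T=0.562, ωT=1.859602, cosh=3.288457, sinh=3.132722; start (x,ẋ)=(0.053800, -0.182700) → end (x,ẋ)=(-0.013675, -0.122935)
phase 2: p=0.0345, T=0.355, ωT=1.174659, cosh=1.772982, sinh=1.464058; start (x,ẋ)=(-0.013675, -0.122935) → end (x,ẋ)=(-0.105306, -0.451339)
phase 3: p=0.2808, T=0.561, ωT=1.856293, cosh=3.278109, sinh=3.121858; start (x,ẋ)=(-0.105306, -0.451339) → end (x,ẋ)=(-1.410725, -5.467985)

x = -1.4107, ẋ = -5.4680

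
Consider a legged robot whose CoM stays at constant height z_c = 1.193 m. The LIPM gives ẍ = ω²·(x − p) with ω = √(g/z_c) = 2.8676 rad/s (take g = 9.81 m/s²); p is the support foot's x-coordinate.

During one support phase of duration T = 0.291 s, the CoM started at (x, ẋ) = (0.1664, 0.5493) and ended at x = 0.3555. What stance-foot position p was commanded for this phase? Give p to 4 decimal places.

p = 0.1392

ωT = 2.8676·0.291 = 0.834472; cosh(ωT) = 1.368850, sinh(ωT) = 0.934746
x(T) = p + (x₀−p)·cosh(ωT) + (ẋ₀/ω)·sinh(ωT) ⇒ p·(1 − cosh) = x(T) − x₀·cosh − (ẋ₀/ω)·sinh
numerator   = 0.3555 − (0.1664)·1.368850 − (0.5493/2.8676)·0.934746 = -0.051331
denominator = 1 − 1.368850 = -0.368850
p = -0.051331 / -0.368850 = 0.1392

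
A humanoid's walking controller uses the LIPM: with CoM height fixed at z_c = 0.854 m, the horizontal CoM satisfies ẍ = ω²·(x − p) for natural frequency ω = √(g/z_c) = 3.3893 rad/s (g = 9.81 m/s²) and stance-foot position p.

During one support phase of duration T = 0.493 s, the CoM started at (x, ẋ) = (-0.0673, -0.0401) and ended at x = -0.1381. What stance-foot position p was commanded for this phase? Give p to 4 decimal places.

p = -0.0442

ωT = 3.3893·0.493 = 1.670925; cosh(ωT) = 2.752578, sinh(ωT) = 2.564505
x(T) = p + (x₀−p)·cosh(ωT) + (ẋ₀/ω)·sinh(ωT) ⇒ p·(1 − cosh) = x(T) − x₀·cosh − (ẋ₀/ω)·sinh
numerator   = -0.1381 − (-0.0673)·2.752578 − (-0.0401/3.3893)·2.564505 = 0.077490
denominator = 1 − 2.752578 = -1.752578
p = 0.077490 / -1.752578 = -0.0442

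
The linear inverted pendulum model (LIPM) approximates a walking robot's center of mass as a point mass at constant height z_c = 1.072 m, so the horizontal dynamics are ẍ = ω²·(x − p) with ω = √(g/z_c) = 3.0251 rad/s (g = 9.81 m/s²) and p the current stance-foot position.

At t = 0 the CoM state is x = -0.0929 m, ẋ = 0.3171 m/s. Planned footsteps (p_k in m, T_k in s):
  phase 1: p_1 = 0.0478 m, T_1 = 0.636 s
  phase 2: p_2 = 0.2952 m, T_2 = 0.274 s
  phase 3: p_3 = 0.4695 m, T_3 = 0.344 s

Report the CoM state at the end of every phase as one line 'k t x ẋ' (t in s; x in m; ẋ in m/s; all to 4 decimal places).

1 0.6360 -0.0930 -0.3174
2 0.9100 -0.3314 -1.5215
3 1.2540 -1.4287 -5.4239

phase 1: p=0.0478, T=0.636, ωT=1.923964, cosh=3.497037, sinh=3.351010; start (x,ẋ)=(-0.092900, 0.317100) → end (x,ẋ)=(-0.092970, -0.317385)
phase 2: p=0.2952, T=0.274, ωT=0.828877, cosh=1.363642, sinh=0.927103; start (x,ẋ)=(-0.092970, -0.317385) → end (x,ẋ)=(-0.331395, -1.521455)
phase 3: p=0.4695, T=0.344, ωT=1.040634, cosh=1.592121, sinh=1.238891; start (x,ẋ)=(-0.331395, -1.521455) → end (x,ẋ)=(-1.428714, -5.423908)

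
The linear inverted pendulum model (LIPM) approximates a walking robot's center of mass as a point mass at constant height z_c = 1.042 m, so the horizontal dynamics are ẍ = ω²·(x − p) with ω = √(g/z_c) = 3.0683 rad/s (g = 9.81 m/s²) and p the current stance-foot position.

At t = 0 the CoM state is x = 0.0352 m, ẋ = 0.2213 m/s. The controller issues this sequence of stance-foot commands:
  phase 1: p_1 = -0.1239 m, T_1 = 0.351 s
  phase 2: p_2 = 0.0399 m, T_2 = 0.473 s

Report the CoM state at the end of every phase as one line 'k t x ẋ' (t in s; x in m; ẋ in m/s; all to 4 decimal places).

1 0.3510 0.2303 0.9960
2 0.8240 1.1234 3.4210

phase 1: p=-0.1239, T=0.351, ωT=1.076973, cosh=1.638203, sinh=1.297578; start (x,ẋ)=(0.035200, 0.221300) → end (x,ẋ)=(0.230325, 0.995968)
phase 2: p=0.0399, T=0.473, ωT=1.451306, cosh=2.251475, sinh=2.017211; start (x,ẋ)=(0.230325, 0.995968) → end (x,ẋ)=(1.123423, 3.421017)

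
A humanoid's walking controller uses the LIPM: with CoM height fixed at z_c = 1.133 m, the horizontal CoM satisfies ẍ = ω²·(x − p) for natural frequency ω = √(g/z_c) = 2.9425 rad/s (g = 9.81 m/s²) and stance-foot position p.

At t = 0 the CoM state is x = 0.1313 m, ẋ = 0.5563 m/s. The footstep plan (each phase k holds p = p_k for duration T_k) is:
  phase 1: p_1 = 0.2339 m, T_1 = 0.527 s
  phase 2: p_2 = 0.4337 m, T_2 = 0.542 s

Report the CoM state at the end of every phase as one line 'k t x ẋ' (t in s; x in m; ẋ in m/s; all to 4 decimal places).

1 0.5270 0.4068 0.6907
2 1.0690 0.9192 1.5848

phase 1: p=0.2339, T=0.527, ωT=1.550698, cosh=2.463429, sinh=2.251329; start (x,ẋ)=(0.131300, 0.556300) → end (x,ẋ)=(0.406782, 0.690728)
phase 2: p=0.4337, T=0.542, ωT=1.594835, cosh=2.565229, sinh=2.362287; start (x,ẋ)=(0.406782, 0.690728) → end (x,ẋ)=(0.919176, 1.584765)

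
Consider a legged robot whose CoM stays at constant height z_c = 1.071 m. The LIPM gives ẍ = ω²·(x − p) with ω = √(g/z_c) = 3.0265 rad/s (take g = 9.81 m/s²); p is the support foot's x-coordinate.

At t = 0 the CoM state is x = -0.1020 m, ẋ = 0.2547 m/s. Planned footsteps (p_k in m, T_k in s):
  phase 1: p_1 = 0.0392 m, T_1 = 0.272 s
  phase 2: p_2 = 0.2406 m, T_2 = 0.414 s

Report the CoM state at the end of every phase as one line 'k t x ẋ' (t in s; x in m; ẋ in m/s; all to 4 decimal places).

phase 1: p=0.0392, T=0.272, ωT=0.823208, cosh=1.358408, sinh=0.919387; start (x,ẋ)=(-0.102000, 0.254700) → end (x,ẋ)=(-0.075235, -0.046906)
phase 2: p=0.2406, T=0.414, ωT=1.252971, cosh=1.893192, sinh=1.607537; start (x,ẋ)=(-0.075235, -0.046906) → end (x,ẋ)=(-0.382250, -1.625404)

1 0.2720 -0.0752 -0.0469
2 0.6860 -0.3822 -1.6254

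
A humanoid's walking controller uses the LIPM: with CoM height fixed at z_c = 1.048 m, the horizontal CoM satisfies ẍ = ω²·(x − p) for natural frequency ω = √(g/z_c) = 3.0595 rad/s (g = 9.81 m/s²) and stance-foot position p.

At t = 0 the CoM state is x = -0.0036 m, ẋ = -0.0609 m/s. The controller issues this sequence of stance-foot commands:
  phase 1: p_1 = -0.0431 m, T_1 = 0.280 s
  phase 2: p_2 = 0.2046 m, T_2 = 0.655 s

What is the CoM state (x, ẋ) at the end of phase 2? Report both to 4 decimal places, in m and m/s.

x = -0.5580, ẋ = -2.2414

phase 1: p=-0.0431, T=0.280, ωT=0.856660, cosh=1.389929, sinh=0.965352; start (x,ẋ)=(-0.003600, -0.060900) → end (x,ẋ)=(-0.007413, 0.032016)
phase 2: p=0.2046, T=0.655, ωT=2.003973, cosh=3.776633, sinh=3.641834; start (x,ẋ)=(-0.007413, 0.032016) → end (x,ẋ)=(-0.557986, -2.241379)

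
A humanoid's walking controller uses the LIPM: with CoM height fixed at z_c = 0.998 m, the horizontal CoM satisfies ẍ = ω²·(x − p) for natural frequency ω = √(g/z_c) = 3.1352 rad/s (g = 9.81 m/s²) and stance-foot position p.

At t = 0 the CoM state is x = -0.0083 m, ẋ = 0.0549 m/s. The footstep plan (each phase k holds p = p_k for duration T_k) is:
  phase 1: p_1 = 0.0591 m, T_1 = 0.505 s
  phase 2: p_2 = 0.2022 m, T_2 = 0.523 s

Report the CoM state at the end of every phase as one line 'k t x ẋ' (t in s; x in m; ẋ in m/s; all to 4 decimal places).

1 0.5050 -0.0711 -0.3536
2 1.0280 -0.8083 -3.0705

phase 1: p=0.0591, T=0.505, ωT=1.583276, cosh=2.538094, sinh=2.332793; start (x,ẋ)=(-0.008300, 0.054900) → end (x,ẋ)=(-0.071118, -0.353607)
phase 2: p=0.2022, T=0.523, ωT=1.639710, cosh=2.673855, sinh=2.479818; start (x,ẋ)=(-0.071118, -0.353607) → end (x,ẋ)=(-0.808302, -3.070469)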